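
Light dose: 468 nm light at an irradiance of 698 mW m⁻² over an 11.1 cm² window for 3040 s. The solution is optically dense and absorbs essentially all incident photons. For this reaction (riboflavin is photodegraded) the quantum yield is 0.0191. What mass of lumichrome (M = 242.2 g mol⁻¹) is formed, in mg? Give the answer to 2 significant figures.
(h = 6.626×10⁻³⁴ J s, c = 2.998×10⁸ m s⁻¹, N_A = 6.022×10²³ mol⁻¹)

Photon energy at 468 nm: hc/λ = (6.626×10⁻³⁴)(2.998×10⁸)/(468×10⁻⁹) = 4.245×10⁻¹⁹ J.
Energy delivered: (698 mW m⁻²)(11.1×10⁻⁴ m²)(3040 s) = 2.355 J.
Photons incident: 2.355 / 4.245×10⁻¹⁹ = 5.548×10¹⁸, i.e. 5.548×10¹⁸/6.022×10²³ = 9.213×10⁻⁶ mol.
Product: Φ × n_abs = 0.0191 × 9.213×10⁻⁶ = 1.760×10⁻⁷ mol.
Mass: 1.760×10⁻⁷ × 242.2 = 4.263×10⁻⁵ g = 0.043 mg.

0.043 mg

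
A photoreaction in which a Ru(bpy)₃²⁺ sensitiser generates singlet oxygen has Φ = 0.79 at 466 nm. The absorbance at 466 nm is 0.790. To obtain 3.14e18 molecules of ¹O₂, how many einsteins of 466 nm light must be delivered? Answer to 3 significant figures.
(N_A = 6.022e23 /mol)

7.88e-6 einstein

Product: 3.14e18 / 6.022e23 = 5.214e-6 mol.
Photons that must be absorbed: 5.214e-6 / 0.79 = 6.600e-6 mol.
Fraction absorbed: 1 − 10^(−0.790) = 0.8378.
Incident photons needed: 6.600e-6 / 0.8378 = 7.878e-6 mol.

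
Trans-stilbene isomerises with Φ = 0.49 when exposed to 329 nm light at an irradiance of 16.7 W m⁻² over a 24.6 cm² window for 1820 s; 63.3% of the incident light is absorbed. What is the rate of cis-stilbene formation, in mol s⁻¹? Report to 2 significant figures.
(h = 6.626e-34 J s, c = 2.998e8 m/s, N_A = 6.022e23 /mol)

Photon energy at 329 nm: hc/λ = (6.626e-34)(2.998e8)/(329e-9) = 6.038e-19 J.
Energy delivered: (16.7 W m⁻²)(24.6e-4 m²)(1820 s) = 74.77 J.
Photons incident: 74.77 / 6.038e-19 = 1.238e20, i.e. 1.238e20/6.022e23 = 2.056e-4 mol.
Photons absorbed: 0.633 × 2.056e-4 = 1.301e-4 mol.
Product formed: 0.49 × 1.301e-4 = 6.375e-5 mol.
Rate: 6.375e-5 / 1820 s = 3.5e-8 mol s⁻¹.

3.5e-8 mol s⁻¹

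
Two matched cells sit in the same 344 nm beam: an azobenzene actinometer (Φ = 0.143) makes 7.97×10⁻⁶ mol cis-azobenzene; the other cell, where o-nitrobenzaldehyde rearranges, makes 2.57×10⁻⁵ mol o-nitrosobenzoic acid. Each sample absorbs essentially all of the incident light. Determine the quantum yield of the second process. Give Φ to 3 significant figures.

Photons absorbed by the actinometer: 7.97×10⁻⁶ / 0.143 = 5.573×10⁻⁵ mol.
Φ(unknown) = 2.57×10⁻⁵ / 5.573×10⁻⁵ = 0.461.

Φ = 0.461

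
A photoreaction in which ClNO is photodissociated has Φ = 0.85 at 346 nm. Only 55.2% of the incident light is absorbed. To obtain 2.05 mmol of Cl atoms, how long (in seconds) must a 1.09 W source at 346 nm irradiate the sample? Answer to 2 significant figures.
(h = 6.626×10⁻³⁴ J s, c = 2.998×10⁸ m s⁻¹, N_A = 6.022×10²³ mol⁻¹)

t ≈ 1400 s

Product: 2.05 mmol = 0.00205 mol.
Photons that must be absorbed: 0.00205 / 0.85 = 0.002412 mol.
Incident photons needed: 0.002412 / 0.552 = 0.004370 mol.
Photon energy: hc/λ = 5.741×10⁻¹⁹ J; per mole, 3.457×10⁵ J mol⁻¹.
Energy required: 0.004370 × 3.457×10⁵ = 1511 J.
Time: 1511 J / 1.09 W = 1400 s.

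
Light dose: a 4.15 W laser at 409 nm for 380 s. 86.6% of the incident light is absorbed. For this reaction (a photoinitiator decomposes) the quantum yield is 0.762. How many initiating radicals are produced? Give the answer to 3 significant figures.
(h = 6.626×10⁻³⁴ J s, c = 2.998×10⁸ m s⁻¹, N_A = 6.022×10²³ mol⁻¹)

2.14×10²¹ initiating radicals

Photon energy at 409 nm: hc/λ = (6.626×10⁻³⁴)(2.998×10⁸)/(409×10⁻⁹) = 4.857×10⁻¹⁹ J.
Energy delivered: (4.15 W)(380 s) = 1577 J.
Photons incident: 1577 / 4.857×10⁻¹⁹ = 3.247×10²¹, i.e. 3.247×10²¹/6.022×10²³ = 0.005392 mol.
Photons absorbed: 0.866 × 0.005392 = 0.004669 mol.
Product: Φ × n_abs = 0.762 × 0.004669 = 0.003558 mol.
As a count: 0.003558 × 6.022×10²³ = 2.14×10²¹.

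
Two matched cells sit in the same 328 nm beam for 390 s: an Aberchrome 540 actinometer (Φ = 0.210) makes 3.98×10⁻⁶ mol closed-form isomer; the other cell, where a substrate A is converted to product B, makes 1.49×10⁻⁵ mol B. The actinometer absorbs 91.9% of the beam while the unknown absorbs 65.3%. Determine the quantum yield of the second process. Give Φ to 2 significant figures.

Φ = 1.1

Photons absorbed by the actinometer: 3.98×10⁻⁶ / 0.210 = 1.895×10⁻⁵ mol.
Incident flux: 1.895×10⁻⁵ / 0.919 = 2.062×10⁻⁵ einstein.
Absorbed by unknown: 0.653 × 2.062×10⁻⁵ = 1.346×10⁻⁵ mol.
Φ(unknown) = 1.49×10⁻⁵ / 1.346×10⁻⁵ = 1.1.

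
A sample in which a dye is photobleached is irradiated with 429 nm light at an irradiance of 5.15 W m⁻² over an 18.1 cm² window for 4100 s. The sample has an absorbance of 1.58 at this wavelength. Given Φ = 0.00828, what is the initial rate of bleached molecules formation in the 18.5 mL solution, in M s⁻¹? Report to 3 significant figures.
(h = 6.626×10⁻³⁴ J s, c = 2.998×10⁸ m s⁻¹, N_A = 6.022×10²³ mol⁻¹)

Photon energy at 429 nm: hc/λ = (6.626×10⁻³⁴)(2.998×10⁸)/(429×10⁻⁹) = 4.630×10⁻¹⁹ J.
Energy delivered: (5.15 W m⁻²)(18.1×10⁻⁴ m²)(4100 s) = 38.22 J.
Photons incident: 38.22 / 4.630×10⁻¹⁹ = 8.255×10¹⁹, i.e. 8.255×10¹⁹/6.022×10²³ = 1.371×10⁻⁴ mol.
Fraction absorbed: 1 − 10^(−1.58) = 0.9737.
Photons absorbed: 0.9737 × 1.371×10⁻⁴ = 1.335×10⁻⁴ mol.
Product formed: 0.00828 × 1.335×10⁻⁴ = 1.105×10⁻⁶ mol.
Rate: 1.105×10⁻⁶ mol / (4100 s × 0.0185 L) = 1.46×10⁻⁸ M s⁻¹.

1.46×10⁻⁸ M s⁻¹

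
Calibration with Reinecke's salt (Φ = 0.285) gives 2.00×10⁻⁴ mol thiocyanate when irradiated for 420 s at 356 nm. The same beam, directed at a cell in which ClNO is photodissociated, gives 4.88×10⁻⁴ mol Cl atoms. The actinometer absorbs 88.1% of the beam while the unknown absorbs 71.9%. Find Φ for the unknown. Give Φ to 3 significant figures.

Φ = 0.852

Photons absorbed by the actinometer: 2.00×10⁻⁴ / 0.285 = 7.018×10⁻⁴ mol.
Incident flux: 7.018×10⁻⁴ / 0.881 = 7.966×10⁻⁴ einstein.
Absorbed by unknown: 0.719 × 7.966×10⁻⁴ = 5.728×10⁻⁴ mol.
Φ(unknown) = 4.88×10⁻⁴ / 5.728×10⁻⁴ = 0.852.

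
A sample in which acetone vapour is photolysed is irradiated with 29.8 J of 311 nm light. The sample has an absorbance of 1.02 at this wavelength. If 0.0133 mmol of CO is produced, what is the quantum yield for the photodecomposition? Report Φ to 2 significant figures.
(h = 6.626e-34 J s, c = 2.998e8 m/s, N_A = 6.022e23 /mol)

Product: 0.0133 mmol = 1.33e-5 mol.
Photon energy at 311 nm: hc/λ = (6.626e-34)(2.998e8)/(311e-9) = 6.387e-19 J.
Photons incident: 29.8 / 6.387e-19 = 4.666e19, i.e. 4.666e19/6.022e23 = 7.748e-5 mol.
Fraction absorbed: 1 − 10^(−1.02) = 0.9045.
Photons absorbed: 0.9045 × 7.748e-5 = 7.008e-5 mol.
Φ = 1.33e-5 mol / 7.008e-5 mol photons = 0.19.

Φ = 0.19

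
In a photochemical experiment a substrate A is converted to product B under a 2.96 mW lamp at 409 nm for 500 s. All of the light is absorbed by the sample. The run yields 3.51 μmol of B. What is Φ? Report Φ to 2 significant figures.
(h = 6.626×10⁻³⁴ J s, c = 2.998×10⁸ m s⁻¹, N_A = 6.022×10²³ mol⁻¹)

Product: 3.51 μmol = 3.51×10⁻⁶ mol.
Photon energy at 409 nm: hc/λ = (6.626×10⁻³⁴)(2.998×10⁸)/(409×10⁻⁹) = 4.857×10⁻¹⁹ J.
Energy delivered: (2.96 mW)(500 s) = 1.480 J.
Photons incident: 1.480 / 4.857×10⁻¹⁹ = 3.047×10¹⁸, i.e. 3.047×10¹⁸/6.022×10²³ = 5.060×10⁻⁶ mol.
Φ = 3.51×10⁻⁶ mol / 5.060×10⁻⁶ mol photons = 0.69.

Φ = 0.69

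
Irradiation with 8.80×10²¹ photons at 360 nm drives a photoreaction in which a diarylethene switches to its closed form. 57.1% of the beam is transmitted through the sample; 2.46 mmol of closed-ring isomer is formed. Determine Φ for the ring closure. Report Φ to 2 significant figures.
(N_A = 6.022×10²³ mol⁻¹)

Φ = 0.39

Product: 2.46 mmol = 0.00246 mol.
Moles of photons: 8.80×10²¹ / 6.022×10²³ = 0.01461 mol.
Fraction absorbed: 1 − 57.1/100 = 0.4290.
Photons absorbed: 0.4290 × 0.01461 = 0.006268 mol.
Φ = 0.00246 mol / 0.006268 mol photons = 0.39.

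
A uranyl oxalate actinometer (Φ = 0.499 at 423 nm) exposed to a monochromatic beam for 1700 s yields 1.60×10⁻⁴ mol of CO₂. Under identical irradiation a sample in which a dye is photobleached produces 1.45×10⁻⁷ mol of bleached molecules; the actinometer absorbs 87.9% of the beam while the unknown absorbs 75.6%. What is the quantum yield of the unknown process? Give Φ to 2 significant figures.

Φ = 5.3×10⁻⁴

Photons absorbed by the actinometer: 1.60×10⁻⁴ / 0.499 = 3.206×10⁻⁴ mol.
Incident flux: 3.206×10⁻⁴ / 0.879 = 3.647×10⁻⁴ einstein.
Absorbed by unknown: 0.756 × 3.647×10⁻⁴ = 2.757×10⁻⁴ mol.
Φ(unknown) = 1.45×10⁻⁷ / 2.757×10⁻⁴ = 5.3×10⁻⁴.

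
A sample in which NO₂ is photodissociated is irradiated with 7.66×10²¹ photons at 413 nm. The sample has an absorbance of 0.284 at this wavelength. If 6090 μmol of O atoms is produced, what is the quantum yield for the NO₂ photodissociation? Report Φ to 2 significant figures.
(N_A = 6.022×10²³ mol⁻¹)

Product: 6090 μmol = 0.00609 mol.
Moles of photons: 7.66×10²¹ / 6.022×10²³ = 0.01272 mol.
Fraction absorbed: 1 − 10^(−0.284) = 0.4800.
Photons absorbed: 0.4800 × 0.01272 = 0.006106 mol.
Φ = 0.00609 mol / 0.006106 mol photons = 1.0.

Φ = 1.0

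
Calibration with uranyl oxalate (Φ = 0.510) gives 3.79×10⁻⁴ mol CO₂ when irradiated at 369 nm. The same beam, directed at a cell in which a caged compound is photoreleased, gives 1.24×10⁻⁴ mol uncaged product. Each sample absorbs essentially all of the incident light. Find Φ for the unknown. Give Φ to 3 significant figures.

Φ = 0.167

Photons absorbed by the actinometer: 3.79×10⁻⁴ / 0.510 = 7.431×10⁻⁴ mol.
Φ(unknown) = 1.24×10⁻⁴ / 7.431×10⁻⁴ = 0.167.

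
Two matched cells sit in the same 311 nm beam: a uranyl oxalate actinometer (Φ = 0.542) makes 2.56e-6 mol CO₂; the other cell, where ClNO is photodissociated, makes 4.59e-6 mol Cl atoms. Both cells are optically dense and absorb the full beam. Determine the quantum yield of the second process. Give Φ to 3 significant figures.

Photons absorbed by the actinometer: 2.56e-6 / 0.542 = 4.723e-6 mol.
Φ(unknown) = 4.59e-6 / 4.723e-6 = 0.972.

Φ = 0.972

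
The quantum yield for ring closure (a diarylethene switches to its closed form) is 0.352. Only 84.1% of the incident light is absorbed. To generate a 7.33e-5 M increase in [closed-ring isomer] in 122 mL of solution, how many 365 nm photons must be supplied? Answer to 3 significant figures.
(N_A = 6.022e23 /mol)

Product: (7.33e-5 M)(0.122 L) = 8.943e-6 mol.
Photons that must be absorbed: 8.943e-6 / 0.352 = 2.541e-5 mol.
Incident photons needed: 2.541e-5 / 0.841 = 3.021e-5 mol.
Photon count: 3.021e-5 × 6.022e23 = 1.82e19.

1.82e19 photons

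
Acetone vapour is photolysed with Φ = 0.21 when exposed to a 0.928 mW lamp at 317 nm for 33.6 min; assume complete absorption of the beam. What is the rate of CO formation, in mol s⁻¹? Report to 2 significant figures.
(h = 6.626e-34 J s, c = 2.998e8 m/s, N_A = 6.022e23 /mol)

Photon energy at 317 nm: hc/λ = (6.626e-34)(2.998e8)/(317e-9) = 6.266e-19 J.
Energy delivered: (0.928 mW)(2016 s) = 1.871 J.
Photons incident: 1.871 / 6.266e-19 = 2.986e18, i.e. 2.986e18/6.022e23 = 4.958e-6 mol.
Product formed: 0.21 × 4.958e-6 = 1.041e-6 mol.
Rate: 1.041e-6 / 2016 s = 5.2e-10 mol s⁻¹.

5.2e-10 mol s⁻¹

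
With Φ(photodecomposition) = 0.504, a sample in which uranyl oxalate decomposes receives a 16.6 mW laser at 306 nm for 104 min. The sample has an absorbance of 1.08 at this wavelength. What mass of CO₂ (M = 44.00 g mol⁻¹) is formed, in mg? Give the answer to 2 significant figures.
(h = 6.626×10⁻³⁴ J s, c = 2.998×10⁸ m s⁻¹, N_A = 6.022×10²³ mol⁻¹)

Photon energy at 306 nm: hc/λ = (6.626×10⁻³⁴)(2.998×10⁸)/(306×10⁻⁹) = 6.492×10⁻¹⁹ J.
Energy delivered: (16.6 mW)(6240 s) = 103.6 J.
Photons incident: 103.6 / 6.492×10⁻¹⁹ = 1.596×10²⁰, i.e. 1.596×10²⁰/6.022×10²³ = 2.650×10⁻⁴ mol.
Fraction absorbed: 1 − 10^(−1.08) = 0.9168.
Photons absorbed: 0.9168 × 2.650×10⁻⁴ = 2.430×10⁻⁴ mol.
Product: Φ × n_abs = 0.504 × 2.430×10⁻⁴ = 1.225×10⁻⁴ mol.
Mass: 1.225×10⁻⁴ × 44.00 = 0.005390 g = 5.4 mg.

5.4 mg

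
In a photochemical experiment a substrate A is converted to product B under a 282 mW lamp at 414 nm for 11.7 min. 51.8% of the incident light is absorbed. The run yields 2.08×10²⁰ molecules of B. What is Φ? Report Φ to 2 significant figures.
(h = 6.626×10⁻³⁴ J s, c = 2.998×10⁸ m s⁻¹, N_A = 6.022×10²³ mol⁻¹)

Φ = 0.97

Product: 2.08×10²⁰ / 6.022×10²³ = 3.454×10⁻⁴ mol.
Photon energy at 414 nm: hc/λ = (6.626×10⁻³⁴)(2.998×10⁸)/(414×10⁻⁹) = 4.798×10⁻¹⁹ J.
Energy delivered: (282 mW)(702 s) = 198.0 J.
Photons incident: 198.0 / 4.798×10⁻¹⁹ = 4.127×10²⁰, i.e. 4.127×10²⁰/6.022×10²³ = 6.853×10⁻⁴ mol.
Photons absorbed: 0.518 × 6.853×10⁻⁴ = 3.550×10⁻⁴ mol.
Φ = 3.454×10⁻⁴ mol / 3.550×10⁻⁴ mol photons = 0.97.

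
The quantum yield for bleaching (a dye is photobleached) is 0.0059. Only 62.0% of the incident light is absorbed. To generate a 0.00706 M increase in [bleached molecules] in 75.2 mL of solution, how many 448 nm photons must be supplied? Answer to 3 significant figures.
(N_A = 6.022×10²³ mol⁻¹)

8.74×10²² photons

Product: (0.00706 M)(0.0752 L) = 5.309×10⁻⁴ mol.
Photons that must be absorbed: 5.309×10⁻⁴ / 0.0059 = 0.08998 mol.
Incident photons needed: 0.08998 / 0.620 = 0.1451 mol.
Photon count: 0.1451 × 6.022×10²³ = 8.74×10²².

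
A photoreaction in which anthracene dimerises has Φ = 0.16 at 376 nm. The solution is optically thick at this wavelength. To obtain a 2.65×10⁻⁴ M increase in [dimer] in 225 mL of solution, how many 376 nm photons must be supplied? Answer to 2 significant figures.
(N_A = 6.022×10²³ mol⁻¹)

2.2×10²⁰ photons

Product: (2.65×10⁻⁴ M)(0.225 L) = 5.963×10⁻⁵ mol.
Photons that must be absorbed: 5.963×10⁻⁵ / 0.16 = 3.727×10⁻⁴ mol.
Photon count: 3.727×10⁻⁴ × 6.022×10²³ = 2.2×10²⁰.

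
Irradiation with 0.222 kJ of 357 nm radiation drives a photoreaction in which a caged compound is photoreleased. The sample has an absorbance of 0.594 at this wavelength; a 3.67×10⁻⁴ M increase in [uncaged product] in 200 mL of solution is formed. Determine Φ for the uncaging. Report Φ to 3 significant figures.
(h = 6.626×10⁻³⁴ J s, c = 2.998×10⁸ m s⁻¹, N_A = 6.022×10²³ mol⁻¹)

Φ = 0.149

Product: (3.67×10⁻⁴ M)(0.2 L) = 7.340×10⁻⁵ mol.
Photon energy at 357 nm: hc/λ = (6.626×10⁻³⁴)(2.998×10⁸)/(357×10⁻⁹) = 5.564×10⁻¹⁹ J.
Incident energy: 0.222 kJ = 222 J.
Photons incident: 222 / 5.564×10⁻¹⁹ = 3.990×10²⁰, i.e. 3.990×10²⁰/6.022×10²³ = 6.626×10⁻⁴ mol.
Fraction absorbed: 1 − 10^(−0.594) = 0.7453.
Photons absorbed: 0.7453 × 6.626×10⁻⁴ = 4.938×10⁻⁴ mol.
Φ = 7.340×10⁻⁵ mol / 4.938×10⁻⁴ mol photons = 0.149.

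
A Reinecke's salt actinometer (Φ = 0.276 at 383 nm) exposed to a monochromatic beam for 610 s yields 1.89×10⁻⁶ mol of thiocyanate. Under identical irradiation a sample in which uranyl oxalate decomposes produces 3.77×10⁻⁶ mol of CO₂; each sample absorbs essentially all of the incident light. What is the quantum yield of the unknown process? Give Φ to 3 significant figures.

Φ = 0.551

Photons absorbed by the actinometer: 1.89×10⁻⁶ / 0.276 = 6.848×10⁻⁶ mol.
Φ(unknown) = 3.77×10⁻⁶ / 6.848×10⁻⁶ = 0.551.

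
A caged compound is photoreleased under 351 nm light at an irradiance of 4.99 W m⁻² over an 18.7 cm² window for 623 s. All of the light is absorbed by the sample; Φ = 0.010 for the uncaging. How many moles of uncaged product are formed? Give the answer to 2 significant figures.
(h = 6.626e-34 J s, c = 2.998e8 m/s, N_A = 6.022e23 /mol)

1.7e-7 mol

Photon energy at 351 nm: hc/λ = (6.626e-34)(2.998e8)/(351e-9) = 5.659e-19 J.
Energy delivered: (4.99 W m⁻²)(18.7e-4 m²)(623 s) = 5.813 J.
Photons incident: 5.813 / 5.659e-19 = 1.027e19, i.e. 1.027e19/6.022e23 = 1.705e-5 mol.
Product: Φ × n_abs = 0.010 × 1.705e-5 = 1.705e-7 mol.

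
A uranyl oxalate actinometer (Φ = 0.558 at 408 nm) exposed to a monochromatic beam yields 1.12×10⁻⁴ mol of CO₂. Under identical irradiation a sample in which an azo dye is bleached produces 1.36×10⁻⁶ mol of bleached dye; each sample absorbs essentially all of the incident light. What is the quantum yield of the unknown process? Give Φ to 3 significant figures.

Photons absorbed by the actinometer: 1.12×10⁻⁴ / 0.558 = 2.007×10⁻⁴ mol.
Φ(unknown) = 1.36×10⁻⁶ / 2.007×10⁻⁴ = 0.00678.

Φ = 0.00678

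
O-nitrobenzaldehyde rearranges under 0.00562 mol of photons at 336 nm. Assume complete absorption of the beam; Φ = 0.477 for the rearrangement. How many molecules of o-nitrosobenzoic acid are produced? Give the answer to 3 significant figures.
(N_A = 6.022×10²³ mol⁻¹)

Product: Φ × n_abs = 0.477 × 0.00562 = 0.002681 mol.
As a count: 0.002681 × 6.022×10²³ = 1.61×10²¹.

1.61×10²¹ molecules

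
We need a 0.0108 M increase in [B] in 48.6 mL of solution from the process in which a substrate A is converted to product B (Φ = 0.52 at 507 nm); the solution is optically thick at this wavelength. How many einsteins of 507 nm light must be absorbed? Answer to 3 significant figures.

Product: (0.0108 M)(0.0486 L) = 5.249e-4 mol.
Photons that must be absorbed: 5.249e-4 / 0.52 = 0.001009 mol.

0.00101 einstein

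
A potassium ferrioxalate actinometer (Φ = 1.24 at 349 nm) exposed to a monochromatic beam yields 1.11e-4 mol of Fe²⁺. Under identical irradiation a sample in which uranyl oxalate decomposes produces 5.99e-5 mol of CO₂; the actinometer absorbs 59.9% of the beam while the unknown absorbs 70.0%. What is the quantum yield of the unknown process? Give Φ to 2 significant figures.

Photons absorbed by the actinometer: 1.11e-4 / 1.24 = 8.952e-5 mol.
Incident flux: 8.952e-5 / 0.599 = 1.494e-4 einstein.
Absorbed by unknown: 0.700 × 1.494e-4 = 1.046e-4 mol.
Φ(unknown) = 5.99e-5 / 1.046e-4 = 0.57.

Φ = 0.57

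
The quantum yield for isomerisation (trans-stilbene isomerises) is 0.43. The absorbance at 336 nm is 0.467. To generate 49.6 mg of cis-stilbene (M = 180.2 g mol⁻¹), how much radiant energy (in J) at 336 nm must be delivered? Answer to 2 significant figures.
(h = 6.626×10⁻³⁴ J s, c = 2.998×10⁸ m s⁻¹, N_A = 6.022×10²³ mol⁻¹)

350 J

Product: 49.6 mg / 180.2 g mol⁻¹ = 2.752×10⁻⁴ mol.
Photons that must be absorbed: 2.752×10⁻⁴ / 0.43 = 6.400×10⁻⁴ mol.
Fraction absorbed: 1 − 10^(−0.467) = 0.6588.
Incident photons needed: 6.400×10⁻⁴ / 0.6588 = 9.715×10⁻⁴ mol.
Photon energy: hc/λ = 5.912×10⁻¹⁹ J; per mole, 3.560×10⁵ J mol⁻¹.
Energy required: 9.715×10⁻⁴ × 3.560×10⁵ = 350 J.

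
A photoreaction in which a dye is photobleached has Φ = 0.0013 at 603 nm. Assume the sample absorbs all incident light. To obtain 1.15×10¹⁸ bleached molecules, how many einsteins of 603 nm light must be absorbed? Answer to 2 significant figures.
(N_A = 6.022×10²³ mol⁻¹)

0.0015 einstein

Product: 1.15×10¹⁸ / 6.022×10²³ = 1.910×10⁻⁶ mol.
Photons that must be absorbed: 1.910×10⁻⁶ / 0.0013 = 0.001469 mol.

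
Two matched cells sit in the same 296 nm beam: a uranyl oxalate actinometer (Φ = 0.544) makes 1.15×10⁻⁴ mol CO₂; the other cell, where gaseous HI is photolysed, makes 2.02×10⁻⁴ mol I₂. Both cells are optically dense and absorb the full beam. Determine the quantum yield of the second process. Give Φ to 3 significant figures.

Photons absorbed by the actinometer: 1.15×10⁻⁴ / 0.544 = 2.114×10⁻⁴ mol.
Φ(unknown) = 2.02×10⁻⁴ / 2.114×10⁻⁴ = 0.956.

Φ = 0.956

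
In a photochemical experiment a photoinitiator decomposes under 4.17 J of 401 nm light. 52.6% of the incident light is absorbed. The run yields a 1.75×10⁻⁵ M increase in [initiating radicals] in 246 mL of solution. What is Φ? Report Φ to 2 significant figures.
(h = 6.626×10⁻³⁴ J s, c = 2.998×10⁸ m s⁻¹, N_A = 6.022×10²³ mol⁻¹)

Φ = 0.59

Product: (1.75×10⁻⁵ M)(0.246 L) = 4.305×10⁻⁶ mol.
Photon energy at 401 nm: hc/λ = (6.626×10⁻³⁴)(2.998×10⁸)/(401×10⁻⁹) = 4.954×10⁻¹⁹ J.
Photons incident: 4.17 / 4.954×10⁻¹⁹ = 8.417×10¹⁸, i.e. 8.417×10¹⁸/6.022×10²³ = 1.398×10⁻⁵ mol.
Photons absorbed: 0.526 × 1.398×10⁻⁵ = 7.353×10⁻⁶ mol.
Φ = 4.305×10⁻⁶ mol / 7.353×10⁻⁶ mol photons = 0.59.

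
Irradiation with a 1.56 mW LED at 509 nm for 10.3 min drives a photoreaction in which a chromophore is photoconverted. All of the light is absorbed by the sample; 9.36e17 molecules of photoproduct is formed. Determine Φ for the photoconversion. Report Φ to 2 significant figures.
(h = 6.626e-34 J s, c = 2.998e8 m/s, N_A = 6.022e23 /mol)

Product: 9.36e17 / 6.022e23 = 1.554e-6 mol.
Photon energy at 509 nm: hc/λ = (6.626e-34)(2.998e8)/(509e-9) = 3.903e-19 J.
Energy delivered: (1.56 mW)(618 s) = 0.9641 J.
Photons incident: 0.9641 / 3.903e-19 = 2.470e18, i.e. 2.470e18/6.022e23 = 4.102e-6 mol.
Φ = 1.554e-6 mol / 4.102e-6 mol photons = 0.38.

Φ = 0.38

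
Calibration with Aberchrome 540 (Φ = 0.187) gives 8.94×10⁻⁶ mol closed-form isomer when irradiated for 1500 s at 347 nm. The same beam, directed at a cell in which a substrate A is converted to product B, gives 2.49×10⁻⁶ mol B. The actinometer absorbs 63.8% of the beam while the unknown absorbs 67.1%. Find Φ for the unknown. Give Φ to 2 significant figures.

Φ = 0.050

Photons absorbed by the actinometer: 8.94×10⁻⁶ / 0.187 = 4.781×10⁻⁵ mol.
Incident flux: 4.781×10⁻⁵ / 0.638 = 7.494×10⁻⁵ einstein.
Absorbed by unknown: 0.671 × 7.494×10⁻⁵ = 5.028×10⁻⁵ mol.
Φ(unknown) = 2.49×10⁻⁶ / 5.028×10⁻⁵ = 0.050.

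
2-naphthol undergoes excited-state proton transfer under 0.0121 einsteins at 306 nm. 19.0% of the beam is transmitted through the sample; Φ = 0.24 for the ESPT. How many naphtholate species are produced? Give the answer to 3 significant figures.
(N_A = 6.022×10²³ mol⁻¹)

Fraction absorbed: 1 − 19.0/100 = 0.8100.
Photons absorbed: 0.8100 × 0.0121 = 0.009801 mol.
Product: Φ × n_abs = 0.24 × 0.009801 = 0.002352 mol.
As a count: 0.002352 × 6.022×10²³ = 1.42×10²¹.

1.42×10²¹ species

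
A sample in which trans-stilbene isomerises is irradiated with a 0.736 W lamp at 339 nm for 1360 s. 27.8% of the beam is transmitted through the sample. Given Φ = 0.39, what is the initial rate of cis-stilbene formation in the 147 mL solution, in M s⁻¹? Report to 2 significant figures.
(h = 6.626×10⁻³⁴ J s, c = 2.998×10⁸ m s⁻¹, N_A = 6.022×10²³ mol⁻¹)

4.0×10⁻⁶ M s⁻¹

Photon energy at 339 nm: hc/λ = (6.626×10⁻³⁴)(2.998×10⁸)/(339×10⁻⁹) = 5.860×10⁻¹⁹ J.
Energy delivered: (0.736 W)(1360 s) = 1001 J.
Photons incident: 1001 / 5.860×10⁻¹⁹ = 1.708×10²¹, i.e. 1.708×10²¹/6.022×10²³ = 0.002836 mol.
Fraction absorbed: 1 − 27.8/100 = 0.7220.
Photons absorbed: 0.7220 × 0.002836 = 0.002048 mol.
Product formed: 0.39 × 0.002048 = 7.987×10⁻⁴ mol.
Rate: 7.987×10⁻⁴ mol / (1360 s × 0.147 L) = 4.0×10⁻⁶ M s⁻¹.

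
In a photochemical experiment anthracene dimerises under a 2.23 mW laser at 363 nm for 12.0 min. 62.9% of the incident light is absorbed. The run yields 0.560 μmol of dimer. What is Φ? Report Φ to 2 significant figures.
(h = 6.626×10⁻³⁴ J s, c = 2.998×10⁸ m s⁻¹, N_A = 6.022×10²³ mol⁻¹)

Φ = 0.18

Product: 0.560 μmol = 5.60×10⁻⁷ mol.
Photon energy at 363 nm: hc/λ = (6.626×10⁻³⁴)(2.998×10⁸)/(363×10⁻⁹) = 5.472×10⁻¹⁹ J.
Energy delivered: (2.23 mW)(720 s) = 1.606 J.
Photons incident: 1.606 / 5.472×10⁻¹⁹ = 2.935×10¹⁸, i.e. 2.935×10¹⁸/6.022×10²³ = 4.874×10⁻⁶ mol.
Photons absorbed: 0.629 × 4.874×10⁻⁶ = 3.066×10⁻⁶ mol.
Φ = 5.60×10⁻⁷ mol / 3.066×10⁻⁶ mol photons = 0.18.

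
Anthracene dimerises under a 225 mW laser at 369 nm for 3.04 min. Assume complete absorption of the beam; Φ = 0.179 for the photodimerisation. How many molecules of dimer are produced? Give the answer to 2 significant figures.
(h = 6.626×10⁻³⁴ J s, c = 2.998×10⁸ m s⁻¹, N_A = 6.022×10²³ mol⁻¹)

Photon energy at 369 nm: hc/λ = (6.626×10⁻³⁴)(2.998×10⁸)/(369×10⁻⁹) = 5.383×10⁻¹⁹ J.
Energy delivered: (225 mW)(182.4 s) = 41.04 J.
Photons incident: 41.04 / 5.383×10⁻¹⁹ = 7.624×10¹⁹, i.e. 7.624×10¹⁹/6.022×10²³ = 1.266×10⁻⁴ mol.
Product: Φ × n_abs = 0.179 × 1.266×10⁻⁴ = 2.266×10⁻⁵ mol.
As a count: 2.266×10⁻⁵ × 6.022×10²³ = 1.4×10¹⁹.

1.4×10¹⁹ molecules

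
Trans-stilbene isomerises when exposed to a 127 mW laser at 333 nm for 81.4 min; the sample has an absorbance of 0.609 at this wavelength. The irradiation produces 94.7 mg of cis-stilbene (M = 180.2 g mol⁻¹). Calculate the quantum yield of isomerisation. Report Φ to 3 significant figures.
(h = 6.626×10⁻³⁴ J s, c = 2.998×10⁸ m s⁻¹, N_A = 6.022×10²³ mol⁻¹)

Φ = 0.404

Product: 94.7 mg / 180.2 g mol⁻¹ = 5.255×10⁻⁴ mol.
Photon energy at 333 nm: hc/λ = (6.626×10⁻³⁴)(2.998×10⁸)/(333×10⁻⁹) = 5.965×10⁻¹⁹ J.
Energy delivered: (127 mW)(4884 s) = 620.3 J.
Photons incident: 620.3 / 5.965×10⁻¹⁹ = 1.040×10²¹, i.e. 1.040×10²¹/6.022×10²³ = 0.001727 mol.
Fraction absorbed: 1 − 10^(−0.609) = 0.7540.
Photons absorbed: 0.7540 × 0.001727 = 0.001302 mol.
Φ = 5.255×10⁻⁴ mol / 0.001302 mol photons = 0.404.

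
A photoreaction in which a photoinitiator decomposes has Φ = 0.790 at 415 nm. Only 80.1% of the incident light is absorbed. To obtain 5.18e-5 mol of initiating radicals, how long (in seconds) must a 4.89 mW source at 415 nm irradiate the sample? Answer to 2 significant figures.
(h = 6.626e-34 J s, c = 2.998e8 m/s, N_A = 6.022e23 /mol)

Photons that must be absorbed: 5.18e-5 / 0.790 = 6.557e-5 mol.
Incident photons needed: 6.557e-5 / 0.801 = 8.186e-5 mol.
Photon energy: hc/λ = 4.787e-19 J; per mole, 2.883e5 J mol⁻¹.
Energy required: 8.186e-5 × 2.883e5 = 23.60 J.
Time: 23.60 J / 0.00489 W = 4800 s.

t ≈ 4800 s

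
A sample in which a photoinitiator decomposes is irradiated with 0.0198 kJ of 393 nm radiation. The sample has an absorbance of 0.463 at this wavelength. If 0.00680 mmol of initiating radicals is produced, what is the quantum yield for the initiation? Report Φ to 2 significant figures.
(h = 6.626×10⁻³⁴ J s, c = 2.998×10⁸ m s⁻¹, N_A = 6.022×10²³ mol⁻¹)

Φ = 0.16

Product: 0.00680 mmol = 6.80×10⁻⁶ mol.
Photon energy at 393 nm: hc/λ = (6.626×10⁻³⁴)(2.998×10⁸)/(393×10⁻⁹) = 5.055×10⁻¹⁹ J.
Incident energy: 0.0198 kJ = 19.8 J.
Photons incident: 19.8 / 5.055×10⁻¹⁹ = 3.917×10¹⁹, i.e. 3.917×10¹⁹/6.022×10²³ = 6.504×10⁻⁵ mol.
Fraction absorbed: 1 − 10^(−0.463) = 0.6557.
Photons absorbed: 0.6557 × 6.504×10⁻⁵ = 4.265×10⁻⁵ mol.
Φ = 6.80×10⁻⁶ mol / 4.265×10⁻⁵ mol photons = 0.16.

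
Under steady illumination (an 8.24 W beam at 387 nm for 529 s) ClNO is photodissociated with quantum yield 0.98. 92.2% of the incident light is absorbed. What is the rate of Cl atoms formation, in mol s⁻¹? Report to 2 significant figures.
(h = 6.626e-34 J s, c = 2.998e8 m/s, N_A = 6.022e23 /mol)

2.4e-5 mol s⁻¹

Photon energy at 387 nm: hc/λ = (6.626e-34)(2.998e8)/(387e-9) = 5.133e-19 J.
Energy delivered: (8.24 W)(529 s) = 4359 J.
Photons incident: 4359 / 5.133e-19 = 8.492e21, i.e. 8.492e21/6.022e23 = 0.01410 mol.
Photons absorbed: 0.922 × 0.01410 = 0.01300 mol.
Product formed: 0.98 × 0.01300 = 0.01274 mol.
Rate: 0.01274 / 529 s = 2.4e-5 mol s⁻¹.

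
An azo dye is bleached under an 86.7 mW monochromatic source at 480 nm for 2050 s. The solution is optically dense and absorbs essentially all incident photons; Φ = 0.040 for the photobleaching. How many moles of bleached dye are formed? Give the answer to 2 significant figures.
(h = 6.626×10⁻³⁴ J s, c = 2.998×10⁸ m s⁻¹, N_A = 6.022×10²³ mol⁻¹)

Photon energy at 480 nm: hc/λ = (6.626×10⁻³⁴)(2.998×10⁸)/(480×10⁻⁹) = 4.138×10⁻¹⁹ J.
Energy delivered: (86.7 mW)(2050 s) = 177.7 J.
Photons incident: 177.7 / 4.138×10⁻¹⁹ = 4.294×10²⁰, i.e. 4.294×10²⁰/6.022×10²³ = 7.131×10⁻⁴ mol.
Product: Φ × n_abs = 0.040 × 7.131×10⁻⁴ = 2.852×10⁻⁵ mol.

2.9×10⁻⁵ mol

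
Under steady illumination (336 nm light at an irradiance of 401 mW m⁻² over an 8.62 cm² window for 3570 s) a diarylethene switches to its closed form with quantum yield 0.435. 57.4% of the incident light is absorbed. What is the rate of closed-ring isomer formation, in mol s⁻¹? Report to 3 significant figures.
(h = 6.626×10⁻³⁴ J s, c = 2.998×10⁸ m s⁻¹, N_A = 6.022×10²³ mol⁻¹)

Photon energy at 336 nm: hc/λ = (6.626×10⁻³⁴)(2.998×10⁸)/(336×10⁻⁹) = 5.912×10⁻¹⁹ J.
Energy delivered: (401 mW m⁻²)(8.62×10⁻⁴ m²)(3570 s) = 1.234 J.
Photons incident: 1.234 / 5.912×10⁻¹⁹ = 2.087×10¹⁸, i.e. 2.087×10¹⁸/6.022×10²³ = 3.466×10⁻⁶ mol.
Photons absorbed: 0.574 × 3.466×10⁻⁶ = 1.989×10⁻⁶ mol.
Product formed: 0.435 × 1.989×10⁻⁶ = 8.652×10⁻⁷ mol.
Rate: 8.652×10⁻⁷ / 3570 s = 2.42×10⁻¹⁰ mol s⁻¹.

2.42×10⁻¹⁰ mol s⁻¹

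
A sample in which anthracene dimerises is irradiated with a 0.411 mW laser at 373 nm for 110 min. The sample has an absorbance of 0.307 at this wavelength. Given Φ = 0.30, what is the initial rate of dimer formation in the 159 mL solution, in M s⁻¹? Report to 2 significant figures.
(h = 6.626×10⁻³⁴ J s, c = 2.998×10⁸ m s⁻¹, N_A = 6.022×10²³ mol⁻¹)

1.2×10⁻⁹ M s⁻¹

Photon energy at 373 nm: hc/λ = (6.626×10⁻³⁴)(2.998×10⁸)/(373×10⁻⁹) = 5.326×10⁻¹⁹ J.
Energy delivered: (0.411 mW)(6600 s) = 2.713 J.
Photons incident: 2.713 / 5.326×10⁻¹⁹ = 5.094×10¹⁸, i.e. 5.094×10¹⁸/6.022×10²³ = 8.459×10⁻⁶ mol.
Fraction absorbed: 1 − 10^(−0.307) = 0.5068.
Photons absorbed: 0.5068 × 8.459×10⁻⁶ = 4.287×10⁻⁶ mol.
Product formed: 0.30 × 4.287×10⁻⁶ = 1.286×10⁻⁶ mol.
Rate: 1.286×10⁻⁶ mol / (6600 s × 0.159 L) = 1.2×10⁻⁹ M s⁻¹.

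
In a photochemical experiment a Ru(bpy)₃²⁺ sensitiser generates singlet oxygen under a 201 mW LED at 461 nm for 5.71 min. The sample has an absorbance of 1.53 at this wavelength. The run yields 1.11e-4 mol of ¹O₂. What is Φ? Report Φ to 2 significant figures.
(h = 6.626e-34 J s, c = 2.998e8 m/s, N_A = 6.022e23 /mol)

Φ = 0.43

Photon energy at 461 nm: hc/λ = (6.626e-34)(2.998e8)/(461e-9) = 4.309e-19 J.
Energy delivered: (201 mW)(342.6 s) = 68.86 J.
Photons incident: 68.86 / 4.309e-19 = 1.598e20, i.e. 1.598e20/6.022e23 = 2.654e-4 mol.
Fraction absorbed: 1 − 10^(−1.53) = 0.9705.
Photons absorbed: 0.9705 × 2.654e-4 = 2.576e-4 mol.
Φ = 1.11e-4 mol / 2.576e-4 mol photons = 0.43.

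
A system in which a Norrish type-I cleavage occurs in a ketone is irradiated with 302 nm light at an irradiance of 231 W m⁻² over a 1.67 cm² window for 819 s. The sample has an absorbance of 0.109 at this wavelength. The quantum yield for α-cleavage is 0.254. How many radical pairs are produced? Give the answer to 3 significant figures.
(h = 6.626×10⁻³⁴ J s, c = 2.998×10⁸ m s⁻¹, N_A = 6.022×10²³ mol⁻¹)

2.71×10¹⁸ radical pairs

Photon energy at 302 nm: hc/λ = (6.626×10⁻³⁴)(2.998×10⁸)/(302×10⁻⁹) = 6.578×10⁻¹⁹ J.
Energy delivered: (231 W m⁻²)(1.67×10⁻⁴ m²)(819 s) = 31.59 J.
Photons incident: 31.59 / 6.578×10⁻¹⁹ = 4.802×10¹⁹, i.e. 4.802×10¹⁹/6.022×10²³ = 7.974×10⁻⁵ mol.
Fraction absorbed: 1 − 10^(−0.109) = 0.2220.
Photons absorbed: 0.2220 × 7.974×10⁻⁵ = 1.770×10⁻⁵ mol.
Product: Φ × n_abs = 0.254 × 1.770×10⁻⁵ = 4.496×10⁻⁶ mol.
As a count: 4.496×10⁻⁶ × 6.022×10²³ = 2.71×10¹⁸.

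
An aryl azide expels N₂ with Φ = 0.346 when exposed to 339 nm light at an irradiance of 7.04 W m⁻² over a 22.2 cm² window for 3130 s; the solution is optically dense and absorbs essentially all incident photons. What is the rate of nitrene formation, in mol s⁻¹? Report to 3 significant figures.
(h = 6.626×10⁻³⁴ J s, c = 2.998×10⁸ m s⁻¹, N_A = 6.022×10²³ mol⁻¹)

1.53×10⁻⁸ mol s⁻¹

Photon energy at 339 nm: hc/λ = (6.626×10⁻³⁴)(2.998×10⁸)/(339×10⁻⁹) = 5.860×10⁻¹⁹ J.
Energy delivered: (7.04 W m⁻²)(22.2×10⁻⁴ m²)(3130 s) = 48.92 J.
Photons incident: 48.92 / 5.860×10⁻¹⁹ = 8.348×10¹⁹, i.e. 8.348×10¹⁹/6.022×10²³ = 1.386×10⁻⁴ mol.
Product formed: 0.346 × 1.386×10⁻⁴ = 4.796×10⁻⁵ mol.
Rate: 4.796×10⁻⁵ / 3130 s = 1.53×10⁻⁸ mol s⁻¹.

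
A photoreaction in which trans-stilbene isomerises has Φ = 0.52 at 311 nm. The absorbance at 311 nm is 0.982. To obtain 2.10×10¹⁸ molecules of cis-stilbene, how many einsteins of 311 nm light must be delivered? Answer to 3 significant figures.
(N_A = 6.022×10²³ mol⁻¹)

7.49×10⁻⁶ einstein

Product: 2.10×10¹⁸ / 6.022×10²³ = 3.487×10⁻⁶ mol.
Photons that must be absorbed: 3.487×10⁻⁶ / 0.52 = 6.706×10⁻⁶ mol.
Fraction absorbed: 1 − 10^(−0.982) = 0.8958.
Incident photons needed: 6.706×10⁻⁶ / 0.8958 = 7.486×10⁻⁶ mol.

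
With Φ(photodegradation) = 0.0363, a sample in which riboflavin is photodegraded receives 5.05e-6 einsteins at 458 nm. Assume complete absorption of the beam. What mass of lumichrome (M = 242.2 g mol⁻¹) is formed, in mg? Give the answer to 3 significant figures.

Product: Φ × n_abs = 0.0363 × 5.05e-6 = 1.833e-7 mol.
Mass: 1.833e-7 × 242.2 = 4.440e-5 g = 0.0444 mg.

0.0444 mg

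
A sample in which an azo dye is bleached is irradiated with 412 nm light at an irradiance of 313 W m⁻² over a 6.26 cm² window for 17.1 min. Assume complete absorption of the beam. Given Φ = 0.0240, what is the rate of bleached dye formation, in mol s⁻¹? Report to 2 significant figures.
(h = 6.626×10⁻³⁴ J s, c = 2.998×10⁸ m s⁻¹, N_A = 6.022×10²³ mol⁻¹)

Photon energy at 412 nm: hc/λ = (6.626×10⁻³⁴)(2.998×10⁸)/(412×10⁻⁹) = 4.822×10⁻¹⁹ J.
Energy delivered: (313 W m⁻²)(6.26×10⁻⁴ m²)(1026 s) = 201.0 J.
Photons incident: 201.0 / 4.822×10⁻¹⁹ = 4.168×10²⁰, i.e. 4.168×10²⁰/6.022×10²³ = 6.921×10⁻⁴ mol.
Product formed: 0.0240 × 6.921×10⁻⁴ = 1.661×10⁻⁵ mol.
Rate: 1.661×10⁻⁵ / 1026 s = 1.6×10⁻⁸ mol s⁻¹.

1.6×10⁻⁸ mol s⁻¹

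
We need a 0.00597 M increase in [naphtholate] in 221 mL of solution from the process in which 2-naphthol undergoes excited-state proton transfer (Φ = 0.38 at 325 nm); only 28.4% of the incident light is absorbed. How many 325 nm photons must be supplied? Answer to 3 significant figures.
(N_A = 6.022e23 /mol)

Product: (0.00597 M)(0.221 L) = 0.001319 mol.
Photons that must be absorbed: 0.001319 / 0.38 = 0.003471 mol.
Incident photons needed: 0.003471 / 0.284 = 0.01222 mol.
Photon count: 0.01222 × 6.022e23 = 7.36e21.

7.36e21 photons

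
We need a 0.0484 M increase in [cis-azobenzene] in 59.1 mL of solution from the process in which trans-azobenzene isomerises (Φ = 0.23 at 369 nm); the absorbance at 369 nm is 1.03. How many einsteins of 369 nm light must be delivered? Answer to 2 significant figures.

0.014 einstein

Product: (0.0484 M)(0.0591 L) = 0.002860 mol.
Photons that must be absorbed: 0.002860 / 0.23 = 0.01243 mol.
Fraction absorbed: 1 − 10^(−1.03) = 0.9067.
Incident photons needed: 0.01243 / 0.9067 = 0.01371 mol.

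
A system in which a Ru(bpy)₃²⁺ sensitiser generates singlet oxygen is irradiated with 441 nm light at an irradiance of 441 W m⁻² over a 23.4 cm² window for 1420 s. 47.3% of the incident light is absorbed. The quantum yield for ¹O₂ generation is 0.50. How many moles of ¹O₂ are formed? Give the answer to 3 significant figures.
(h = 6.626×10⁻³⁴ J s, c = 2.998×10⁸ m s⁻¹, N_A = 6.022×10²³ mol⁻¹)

Photon energy at 441 nm: hc/λ = (6.626×10⁻³⁴)(2.998×10⁸)/(441×10⁻⁹) = 4.504×10⁻¹⁹ J.
Energy delivered: (441 W m⁻²)(23.4×10⁻⁴ m²)(1420 s) = 1465 J.
Photons incident: 1465 / 4.504×10⁻¹⁹ = 3.253×10²¹, i.e. 3.253×10²¹/6.022×10²³ = 0.005402 mol.
Photons absorbed: 0.473 × 0.005402 = 0.002555 mol.
Product: Φ × n_abs = 0.50 × 0.002555 = 0.001278 mol.

0.00128 mol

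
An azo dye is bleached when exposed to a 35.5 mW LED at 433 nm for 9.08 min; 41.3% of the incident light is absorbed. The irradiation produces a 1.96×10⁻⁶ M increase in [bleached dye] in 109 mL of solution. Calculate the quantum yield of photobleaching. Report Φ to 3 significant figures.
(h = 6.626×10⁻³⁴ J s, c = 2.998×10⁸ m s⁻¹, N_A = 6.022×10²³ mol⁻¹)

Product: (1.96×10⁻⁶ M)(0.109 L) = 2.136×10⁻⁷ mol.
Photon energy at 433 nm: hc/λ = (6.626×10⁻³⁴)(2.998×10⁸)/(433×10⁻⁹) = 4.588×10⁻¹⁹ J.
Energy delivered: (35.5 mW)(544.8 s) = 19.34 J.
Photons incident: 19.34 / 4.588×10⁻¹⁹ = 4.215×10¹⁹, i.e. 4.215×10¹⁹/6.022×10²³ = 6.999×10⁻⁵ mol.
Photons absorbed: 0.413 × 6.999×10⁻⁵ = 2.891×10⁻⁵ mol.
Φ = 2.136×10⁻⁷ mol / 2.891×10⁻⁵ mol photons = 0.00739.

Φ = 0.00739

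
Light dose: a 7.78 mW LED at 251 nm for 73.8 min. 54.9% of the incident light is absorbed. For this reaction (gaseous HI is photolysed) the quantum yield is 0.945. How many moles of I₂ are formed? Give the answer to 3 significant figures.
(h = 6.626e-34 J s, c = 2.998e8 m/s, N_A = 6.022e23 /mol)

Photon energy at 251 nm: hc/λ = (6.626e-34)(2.998e8)/(251e-9) = 7.914e-19 J.
Energy delivered: (7.78 mW)(4428 s) = 34.45 J.
Photons incident: 34.45 / 7.914e-19 = 4.353e19, i.e. 4.353e19/6.022e23 = 7.228e-5 mol.
Photons absorbed: 0.549 × 7.228e-5 = 3.968e-5 mol.
Product: Φ × n_abs = 0.945 × 3.968e-5 = 3.750e-5 mol.

3.75e-5 mol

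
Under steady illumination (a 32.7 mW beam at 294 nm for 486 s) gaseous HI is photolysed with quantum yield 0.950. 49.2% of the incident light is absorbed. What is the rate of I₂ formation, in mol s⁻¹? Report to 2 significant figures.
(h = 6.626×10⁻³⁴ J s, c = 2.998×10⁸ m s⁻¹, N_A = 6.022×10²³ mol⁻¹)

3.8×10⁻⁸ mol s⁻¹

Photon energy at 294 nm: hc/λ = (6.626×10⁻³⁴)(2.998×10⁸)/(294×10⁻⁹) = 6.757×10⁻¹⁹ J.
Energy delivered: (32.7 mW)(486 s) = 15.89 J.
Photons incident: 15.89 / 6.757×10⁻¹⁹ = 2.352×10¹⁹, i.e. 2.352×10¹⁹/6.022×10²³ = 3.906×10⁻⁵ mol.
Photons absorbed: 0.492 × 3.906×10⁻⁵ = 1.922×10⁻⁵ mol.
Product formed: 0.950 × 1.922×10⁻⁵ = 1.826×10⁻⁵ mol.
Rate: 1.826×10⁻⁵ / 486 s = 3.8×10⁻⁸ mol s⁻¹.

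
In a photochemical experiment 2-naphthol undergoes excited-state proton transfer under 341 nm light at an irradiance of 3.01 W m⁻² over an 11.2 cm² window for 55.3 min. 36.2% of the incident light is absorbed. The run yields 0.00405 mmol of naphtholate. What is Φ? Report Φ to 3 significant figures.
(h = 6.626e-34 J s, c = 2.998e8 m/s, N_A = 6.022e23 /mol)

Φ = 0.351

Product: 0.00405 mmol = 4.05e-6 mol.
Photon energy at 341 nm: hc/λ = (6.626e-34)(2.998e8)/(341e-9) = 5.825e-19 J.
Energy delivered: (3.01 W m⁻²)(11.2e-4 m²)(3318 s) = 11.19 J.
Photons incident: 11.19 / 5.825e-19 = 1.921e19, i.e. 1.921e19/6.022e23 = 3.190e-5 mol.
Photons absorbed: 0.362 × 3.190e-5 = 1.155e-5 mol.
Φ = 4.05e-6 mol / 1.155e-5 mol photons = 0.351.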